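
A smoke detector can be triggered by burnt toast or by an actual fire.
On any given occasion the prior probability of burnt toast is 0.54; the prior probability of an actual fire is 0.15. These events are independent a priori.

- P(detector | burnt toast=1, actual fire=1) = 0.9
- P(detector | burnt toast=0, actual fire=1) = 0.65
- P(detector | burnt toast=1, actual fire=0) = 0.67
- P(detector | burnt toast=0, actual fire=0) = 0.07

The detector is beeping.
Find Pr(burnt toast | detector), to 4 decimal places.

Sum P(detector|·) weighted by the priors over the 4 (burnt toast, actual fire) configurations:
  P(detector) = 0.07·0.46·0.85 + 0.65·0.46·0.15 + 0.67·0.54·0.85 + 0.9·0.54·0.15
        = 0.027370 + 0.044850 + 0.307530 + 0.072900 = 0.452650
Configurations with burnt toast contribute 0.380430, so
  P(burnt toast | detector) = 0.380430 / 0.452650 ≈ 0.8405

Pr(burnt toast | detector) ≈ 0.8405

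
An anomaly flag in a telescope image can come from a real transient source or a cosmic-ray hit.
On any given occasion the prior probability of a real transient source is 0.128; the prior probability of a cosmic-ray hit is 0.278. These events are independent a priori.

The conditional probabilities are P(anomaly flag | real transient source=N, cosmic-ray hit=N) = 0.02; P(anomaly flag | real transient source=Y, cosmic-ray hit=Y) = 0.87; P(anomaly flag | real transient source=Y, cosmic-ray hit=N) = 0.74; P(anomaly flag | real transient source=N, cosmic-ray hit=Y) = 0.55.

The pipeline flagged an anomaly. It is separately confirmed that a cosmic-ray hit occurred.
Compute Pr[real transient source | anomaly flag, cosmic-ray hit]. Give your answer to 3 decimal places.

Enumerate both values of real transient source and weight by the priors:
  P(anomaly flag | cosmic-ray hit) = 0.55×0.872 + 0.87×0.128
        = 0.479600 + 0.111360 = 0.590960
Keeping only the real transient source-present terms gives 0.111360, so
  P(real transient source | anomaly flag, cosmic-ray hit) = 0.111360 / 0.590960 ≈ 0.188

Pr[real transient source | anomaly flag, cosmic-ray hit] ≈ 0.188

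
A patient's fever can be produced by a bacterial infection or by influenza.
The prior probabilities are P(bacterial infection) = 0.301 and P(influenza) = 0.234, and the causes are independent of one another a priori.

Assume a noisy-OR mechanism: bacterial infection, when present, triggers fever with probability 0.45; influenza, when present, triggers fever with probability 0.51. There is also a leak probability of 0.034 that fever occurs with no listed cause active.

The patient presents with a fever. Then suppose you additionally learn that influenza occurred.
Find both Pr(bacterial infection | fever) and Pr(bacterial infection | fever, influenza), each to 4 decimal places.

Pr(bacterial infection | fever) ≈ 0.6055; Pr(bacterial infection | fever, influenza) ≈ 0.3769

Under noisy-OR, P(fever | causes) = 1 − (1−0.034)·∏(1−qᵢ) over the active causes.
Sum P(fever|·) weighted by the priors over the 4 (bacterial infection, influenza) configurations:
  P(fever) = 0.034×0.699×0.766 + 0.52666×0.699×0.234 + 0.4687×0.301×0.766 + 0.739663×0.301×0.234
        = 0.018205 + 0.086144 + 0.108066 + 0.052097 = 0.264512
Configurations with bacterial infection contribute 0.160163, so
  P(bacterial infection | fever) = 0.160163 / 0.264512 ≈ 0.6055

With the extra evidence:
P(fever | influenza) = 0.52666*0.699 + 0.739663*0.301 = 0.368135 + 0.222639 = 0.590774
Of this, 0.222639 comes from 0.739663*0.301 (the bacterial infection=true cases).
P(bacterial infection | fever, influenza) = 0.222639 / 0.590774 ≈ 0.3769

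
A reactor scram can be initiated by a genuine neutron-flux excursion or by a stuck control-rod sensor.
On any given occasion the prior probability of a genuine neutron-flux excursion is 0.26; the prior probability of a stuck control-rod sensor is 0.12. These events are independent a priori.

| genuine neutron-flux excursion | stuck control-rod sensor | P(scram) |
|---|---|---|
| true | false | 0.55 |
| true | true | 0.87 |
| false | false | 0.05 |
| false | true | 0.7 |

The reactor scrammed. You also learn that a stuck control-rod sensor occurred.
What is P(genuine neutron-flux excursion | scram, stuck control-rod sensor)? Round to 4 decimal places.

P(scram | stuck control-rod sensor) = 0.7·0.74 + 0.87·0.26 = 0.518000 + 0.226200 = 0.744200
The genuine neutron-flux excursion-present share is 0.87·0.26 = 0.226200.
So P(genuine neutron-flux excursion | scram, stuck control-rod sensor) = 0.226200/0.744200 ≈ 0.3040.

P(genuine neutron-flux excursion | scram, stuck control-rod sensor) ≈ 0.3040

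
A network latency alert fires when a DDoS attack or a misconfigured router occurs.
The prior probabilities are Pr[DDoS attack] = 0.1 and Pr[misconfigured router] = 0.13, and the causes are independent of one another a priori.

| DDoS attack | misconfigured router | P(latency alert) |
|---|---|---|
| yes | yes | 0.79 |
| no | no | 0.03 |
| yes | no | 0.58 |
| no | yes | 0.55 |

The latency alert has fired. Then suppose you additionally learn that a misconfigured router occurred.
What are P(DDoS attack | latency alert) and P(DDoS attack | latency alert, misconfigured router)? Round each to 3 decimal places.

By total probability over the 4 (DDoS attack, misconfigured router) configurations:
  P(latency alert) = 0.03*0.9*0.87 + 0.55*0.9*0.13 + 0.58*0.1*0.87 + 0.79*0.1*0.13
        = 0.023490 + 0.064350 + 0.050460 + 0.010270 = 0.148570
Keeping only the DDoS attack-present terms gives 0.060730, so
  P(DDoS attack | latency alert) = 0.060730 / 0.148570 ≈ 0.409

With the extra evidence:
For the numerator, keep only DDoS attack=true terms: 0.79*0.1 = 0.079000
Denominator P(latency alert | misconfigured router): 0.55*0.9 + 0.79*0.1 = 0.574000
Posterior = 0.079000 / 0.574000 ≈ 0.138
— misconfigured router explains away the evidence for DDoS attack.

P(DDoS attack | latency alert) ≈ 0.409; P(DDoS attack | latency alert, misconfigured router) ≈ 0.138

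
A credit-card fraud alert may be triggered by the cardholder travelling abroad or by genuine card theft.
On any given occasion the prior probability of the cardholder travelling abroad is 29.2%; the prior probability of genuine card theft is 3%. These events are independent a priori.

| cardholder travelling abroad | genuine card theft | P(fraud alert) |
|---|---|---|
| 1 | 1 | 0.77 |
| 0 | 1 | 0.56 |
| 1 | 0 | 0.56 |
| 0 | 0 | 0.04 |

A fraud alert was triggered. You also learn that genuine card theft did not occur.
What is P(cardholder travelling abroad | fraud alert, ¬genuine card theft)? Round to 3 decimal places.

P(cardholder travelling abroad | fraud alert, ¬genuine card theft) ≈ 0.852

Sum P(fraud alert|·) weighted by the priors over both values of cardholder travelling abroad:
  P(fraud alert | ¬genuine card theft) = 0.04*0.708 + 0.56*0.292
        = 0.028320 + 0.163520 = 0.191840
Keeping only the cardholder travelling abroad-present terms gives 0.163520, so
  P(cardholder travelling abroad | fraud alert, ¬genuine card theft) = 0.163520 / 0.191840 ≈ 0.852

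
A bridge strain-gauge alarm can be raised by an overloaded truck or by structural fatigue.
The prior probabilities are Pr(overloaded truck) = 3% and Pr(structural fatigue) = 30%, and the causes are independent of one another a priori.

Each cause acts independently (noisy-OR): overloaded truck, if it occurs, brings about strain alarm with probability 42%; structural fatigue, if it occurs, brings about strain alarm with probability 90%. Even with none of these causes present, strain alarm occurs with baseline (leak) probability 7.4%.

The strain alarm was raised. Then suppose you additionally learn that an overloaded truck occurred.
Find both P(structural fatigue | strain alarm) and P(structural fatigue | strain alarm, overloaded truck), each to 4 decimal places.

Under noisy-OR, P(strain alarm | causes) = 1 − (1−0.074)·∏(1−qᵢ) over the active causes.
Enumerate the 4 (overloaded truck, structural fatigue) configurations and weight by the priors:
  P(strain alarm) = 0.074·0.97·0.7 + 0.9074·0.97·0.3 + 0.46292·0.03·0.7 + 0.946292·0.03·0.3
        = 0.050246 + 0.264053 + 0.009721 + 0.008517 = 0.332537
Configurations with structural fatigue contribute 0.272570, so
  P(structural fatigue | strain alarm) = 0.272570 / 0.332537 ≈ 0.8197

Now also conditioning on overloaded truck=true:
P(strain alarm | overloaded truck) = 0.46292·0.7 + 0.946292·0.3 = 0.324044 + 0.283888 = 0.607932
Restricting to configurations with structural fatigue present: 0.946292·0.3 = 0.283888.
So P(structural fatigue | strain alarm, overloaded truck) = 0.283888/0.607932 ≈ 0.4670.

P(structural fatigue | strain alarm) ≈ 0.8197; P(structural fatigue | strain alarm, overloaded truck) ≈ 0.4670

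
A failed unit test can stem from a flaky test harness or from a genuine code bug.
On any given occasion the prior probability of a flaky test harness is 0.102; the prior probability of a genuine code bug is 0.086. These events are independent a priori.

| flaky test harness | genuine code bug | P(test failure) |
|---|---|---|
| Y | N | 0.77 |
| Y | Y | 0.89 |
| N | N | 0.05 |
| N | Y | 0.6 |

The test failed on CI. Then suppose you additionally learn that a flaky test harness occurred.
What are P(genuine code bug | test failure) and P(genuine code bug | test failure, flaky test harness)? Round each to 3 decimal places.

P(test failure) = 0.05×0.898×0.914 + 0.6×0.898×0.086 + 0.77×0.102×0.914 + 0.89×0.102×0.086 = 0.041039 + 0.046337 + 0.071786 + 0.007807 = 0.166969
The genuine code bug-present share is 0.046337 + 0.007807 = 0.054144.
So P(genuine code bug | test failure) = 0.054144/0.166969 ≈ 0.324.

With the extra evidence:
P(test failure | flaky test harness) = 0.77×0.914 + 0.89×0.086 = 0.703780 + 0.076540 = 0.780320
Restricting to configurations with genuine code bug present: 0.89×0.086 = 0.076540.
Hence the posterior is 0.076540/0.780320 ≈ 0.098.

P(genuine code bug | test failure) ≈ 0.324; P(genuine code bug | test failure, flaky test harness) ≈ 0.098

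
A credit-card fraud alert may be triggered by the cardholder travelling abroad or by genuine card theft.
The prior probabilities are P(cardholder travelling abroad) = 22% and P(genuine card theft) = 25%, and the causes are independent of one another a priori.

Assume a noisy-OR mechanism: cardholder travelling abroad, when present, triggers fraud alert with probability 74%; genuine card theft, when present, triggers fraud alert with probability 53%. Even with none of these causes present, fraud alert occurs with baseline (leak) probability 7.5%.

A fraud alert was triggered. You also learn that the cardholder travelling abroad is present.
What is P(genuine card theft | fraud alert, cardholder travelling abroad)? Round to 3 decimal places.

P(genuine card theft | fraud alert, cardholder travelling abroad) ≈ 0.280

Under noisy-OR, P(fraud alert | causes) = 1 − (1−0.075)·∏(1−qᵢ) over the active causes.
P(fraud alert | cardholder travelling abroad) = 0.7595×0.75 + 0.886965×0.25 = 0.569625 + 0.221741 = 0.791366
Restricting to configurations with genuine card theft present: 0.886965×0.25 = 0.221741.
P(genuine card theft | fraud alert, cardholder travelling abroad) = 0.221741 / 0.791366 ≈ 0.280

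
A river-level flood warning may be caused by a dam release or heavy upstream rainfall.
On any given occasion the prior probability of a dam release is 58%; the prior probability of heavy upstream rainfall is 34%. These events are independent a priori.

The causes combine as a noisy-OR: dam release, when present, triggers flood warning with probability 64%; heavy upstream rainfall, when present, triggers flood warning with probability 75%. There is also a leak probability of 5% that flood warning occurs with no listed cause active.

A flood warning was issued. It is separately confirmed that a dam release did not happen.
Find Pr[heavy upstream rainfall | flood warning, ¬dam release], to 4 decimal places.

Under noisy-OR, P(flood warning | causes) = 1 − (1−0.05)·∏(1−qᵢ) over the active causes.
P(flood warning | ¬dam release) = 0.05×0.66 + 0.7625×0.34 = 0.033000 + 0.259250 = 0.292250
Of this, 0.259250 comes from 0.7625×0.34 (the heavy upstream rainfall=true cases).
So P(heavy upstream rainfall | flood warning, ¬dam release) = 0.259250/0.292250 ≈ 0.8871.

Pr[heavy upstream rainfall | flood warning, ¬dam release] ≈ 0.8871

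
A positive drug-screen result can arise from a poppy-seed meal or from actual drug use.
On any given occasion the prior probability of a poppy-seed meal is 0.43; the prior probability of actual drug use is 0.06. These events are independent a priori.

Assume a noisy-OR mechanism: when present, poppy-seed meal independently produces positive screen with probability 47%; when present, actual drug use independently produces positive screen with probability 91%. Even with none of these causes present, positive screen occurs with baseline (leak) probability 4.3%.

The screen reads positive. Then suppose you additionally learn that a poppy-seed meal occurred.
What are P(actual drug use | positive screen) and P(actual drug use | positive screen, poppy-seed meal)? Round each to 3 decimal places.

P(actual drug use | positive screen) ≈ 0.201; P(actual drug use | positive screen, poppy-seed meal) ≈ 0.110

Under noisy-OR, P(positive screen | causes) = 1 − (1−0.043)·∏(1−qᵢ) over the active causes.
Enumerate the 4 (poppy-seed meal, actual drug use) configurations and weight by the priors:
  P(positive screen) = 0.043×0.57×0.94 + 0.91387×0.57×0.06 + 0.49279×0.43×0.94 + 0.954351×0.43×0.06
        = 0.023039 + 0.031254 + 0.199186 + 0.024622 = 0.278101
The terms with actual drug use present sum to 0.055876, so
  P(actual drug use | positive screen) = 0.055876 / 0.278101 ≈ 0.201

With the extra evidence:
P(positive screen | poppy-seed meal) = 0.49279·0.94 + 0.954351·0.06 = 0.463223 + 0.057261 = 0.520484
The actual drug use-present share is 0.954351·0.06 = 0.057261.
Hence the posterior is 0.057261/0.520484 ≈ 0.110.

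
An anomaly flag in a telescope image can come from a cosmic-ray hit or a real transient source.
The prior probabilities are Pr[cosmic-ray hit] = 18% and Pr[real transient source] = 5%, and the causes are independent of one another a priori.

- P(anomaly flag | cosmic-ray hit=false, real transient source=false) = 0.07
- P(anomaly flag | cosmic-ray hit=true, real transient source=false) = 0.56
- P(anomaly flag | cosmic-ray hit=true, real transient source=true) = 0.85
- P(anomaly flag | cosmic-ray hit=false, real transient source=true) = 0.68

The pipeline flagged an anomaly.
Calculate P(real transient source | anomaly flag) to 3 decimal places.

P(real transient source | anomaly flag) ≈ 0.191

P(anomaly flag) = 0.07*0.82*0.95 + 0.68*0.82*0.05 + 0.56*0.18*0.95 + 0.85*0.18*0.05 = 0.054530 + 0.027880 + 0.095760 + 0.007650 = 0.185820
The real transient source-present share is 0.027880 + 0.007650 = 0.035530.
P(real transient source | anomaly flag) = 0.035530 / 0.185820 ≈ 0.191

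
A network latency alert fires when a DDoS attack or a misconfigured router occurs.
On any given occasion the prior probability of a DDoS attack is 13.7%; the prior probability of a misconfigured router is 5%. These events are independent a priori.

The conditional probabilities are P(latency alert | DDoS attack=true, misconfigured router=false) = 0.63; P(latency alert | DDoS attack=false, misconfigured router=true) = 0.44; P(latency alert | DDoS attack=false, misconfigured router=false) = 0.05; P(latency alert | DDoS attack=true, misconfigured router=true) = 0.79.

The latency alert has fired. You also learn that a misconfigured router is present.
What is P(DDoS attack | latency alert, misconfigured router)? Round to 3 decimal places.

P(DDoS attack | latency alert, misconfigured router) ≈ 0.222

Numerator (weight on configurations with DDoS attack): 0.79×0.137 = 0.108230
The normalizing constant is 0.44×0.863 + 0.79×0.137 = 0.487950
Posterior = 0.108230 / 0.487950 ≈ 0.222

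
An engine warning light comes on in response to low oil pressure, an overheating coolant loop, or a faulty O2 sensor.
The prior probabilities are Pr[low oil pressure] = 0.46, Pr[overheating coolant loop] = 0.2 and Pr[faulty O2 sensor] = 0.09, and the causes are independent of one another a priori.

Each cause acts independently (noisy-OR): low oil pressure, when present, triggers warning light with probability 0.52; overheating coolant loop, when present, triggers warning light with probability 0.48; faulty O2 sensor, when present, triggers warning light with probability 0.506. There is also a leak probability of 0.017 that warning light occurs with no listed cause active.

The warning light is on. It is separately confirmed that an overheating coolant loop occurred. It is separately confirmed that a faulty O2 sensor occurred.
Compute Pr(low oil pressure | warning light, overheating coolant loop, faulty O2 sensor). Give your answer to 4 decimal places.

Under noisy-OR, P(warning light | causes) = 1 − (1−0.017)·∏(1−qᵢ) over the active causes.
P(warning light | overheating coolant loop, faulty O2 sensor) = 0.747487×0.54 + 0.878794×0.46 = 0.403643 + 0.404245 = 0.807888
The low oil pressure-present share is 0.878794×0.46 = 0.404245.
P(low oil pressure | warning light, overheating coolant loop, faulty O2 sensor) = 0.404245 / 0.807888 ≈ 0.5004

Pr(low oil pressure | warning light, overheating coolant loop, faulty O2 sensor) ≈ 0.5004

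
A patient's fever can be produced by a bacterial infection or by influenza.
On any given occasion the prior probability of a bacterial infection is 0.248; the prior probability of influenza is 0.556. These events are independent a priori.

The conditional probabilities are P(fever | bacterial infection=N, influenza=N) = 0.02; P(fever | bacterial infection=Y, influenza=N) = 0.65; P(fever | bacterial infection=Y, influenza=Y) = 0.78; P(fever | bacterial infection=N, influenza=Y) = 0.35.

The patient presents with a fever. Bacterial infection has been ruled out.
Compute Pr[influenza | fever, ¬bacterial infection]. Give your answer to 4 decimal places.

Pr[influenza | fever, ¬bacterial infection] ≈ 0.9564

P(fever | ¬bacterial infection) = 0.02*0.444 + 0.35*0.556 = 0.008880 + 0.194600 = 0.203480
Of this, 0.194600 comes from 0.35*0.556 (the influenza=true cases).
P(influenza | fever, ¬bacterial infection) = 0.194600 / 0.203480 ≈ 0.9564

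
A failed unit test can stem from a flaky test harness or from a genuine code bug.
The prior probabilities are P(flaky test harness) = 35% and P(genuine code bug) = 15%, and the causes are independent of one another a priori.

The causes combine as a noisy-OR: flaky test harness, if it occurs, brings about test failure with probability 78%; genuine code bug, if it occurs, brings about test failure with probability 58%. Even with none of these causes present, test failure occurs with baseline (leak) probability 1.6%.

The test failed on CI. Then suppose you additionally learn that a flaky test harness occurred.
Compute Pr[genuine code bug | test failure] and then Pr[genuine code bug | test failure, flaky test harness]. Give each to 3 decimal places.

Pr[genuine code bug | test failure] ≈ 0.303; Pr[genuine code bug | test failure, flaky test harness] ≈ 0.170

Under noisy-OR, P(test failure | causes) = 1 − (1−0.016)·∏(1−qᵢ) over the active causes.
Enumerate the 4 (flaky test harness, genuine code bug) configurations and weight by the priors:
  P(test failure) = 0.016·0.65·0.85 + 0.58672·0.65·0.15 + 0.78352·0.35·0.85 + 0.909078·0.35·0.15
        = 0.008840 + 0.057205 + 0.233097 + 0.047727 = 0.346869
Configurations with genuine code bug contribute 0.104932, so
  P(genuine code bug | test failure) = 0.104932 / 0.346869 ≈ 0.303

Now also conditioning on flaky test harness=true:
Numerator (weight on configurations with genuine code bug): 0.909078*0.15 = 0.136362
The normalizing constant is 0.78352*0.85 + 0.909078*0.15 = 0.802354
Posterior = 0.136362 / 0.802354 ≈ 0.170
The drop from 0.303 to 0.170 is the explaining-away (discounting) effect.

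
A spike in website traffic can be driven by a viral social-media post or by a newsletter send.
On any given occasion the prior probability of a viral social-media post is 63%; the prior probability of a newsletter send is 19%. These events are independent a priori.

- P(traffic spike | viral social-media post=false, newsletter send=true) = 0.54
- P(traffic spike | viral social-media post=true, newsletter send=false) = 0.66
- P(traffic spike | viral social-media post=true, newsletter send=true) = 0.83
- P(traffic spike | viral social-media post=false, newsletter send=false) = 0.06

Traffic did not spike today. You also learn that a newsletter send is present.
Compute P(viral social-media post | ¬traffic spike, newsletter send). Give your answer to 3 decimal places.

P(viral social-media post | ¬traffic spike, newsletter send) ≈ 0.386

P(¬traffic spike | newsletter send) = 0.46·0.37 + 0.17·0.63 = 0.170200 + 0.107100 = 0.277300
Of this, 0.107100 comes from 0.17·0.63 (the viral social-media post=true cases).
Hence the posterior is 0.107100/0.277300 ≈ 0.386.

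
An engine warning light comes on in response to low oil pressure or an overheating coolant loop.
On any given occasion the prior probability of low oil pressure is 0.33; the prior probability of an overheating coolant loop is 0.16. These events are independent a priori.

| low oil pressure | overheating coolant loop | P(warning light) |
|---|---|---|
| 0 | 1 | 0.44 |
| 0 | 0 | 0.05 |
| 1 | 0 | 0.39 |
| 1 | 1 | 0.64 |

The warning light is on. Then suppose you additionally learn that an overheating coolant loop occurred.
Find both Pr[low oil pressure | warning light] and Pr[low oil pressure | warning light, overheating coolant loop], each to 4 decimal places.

Pr[low oil pressure | warning light] ≈ 0.6533; Pr[low oil pressure | warning light, overheating coolant loop] ≈ 0.4174

Enumerate the 4 (low oil pressure, overheating coolant loop) configurations and weight by the priors:
  P(warning light) = 0.05*0.67*0.84 + 0.44*0.67*0.16 + 0.39*0.33*0.84 + 0.64*0.33*0.16
        = 0.028140 + 0.047168 + 0.108108 + 0.033792 = 0.217208
Keeping only the low oil pressure-present terms gives 0.141900, so
  P(low oil pressure | warning light) = 0.141900 / 0.217208 ≈ 0.6533

Now condition on the additional information:
P(warning light | overheating coolant loop) = 0.44×0.67 + 0.64×0.33 = 0.294800 + 0.211200 = 0.506000
The low oil pressure-present share is 0.64×0.33 = 0.211200.
Hence the posterior is 0.211200/0.506000 ≈ 0.4174.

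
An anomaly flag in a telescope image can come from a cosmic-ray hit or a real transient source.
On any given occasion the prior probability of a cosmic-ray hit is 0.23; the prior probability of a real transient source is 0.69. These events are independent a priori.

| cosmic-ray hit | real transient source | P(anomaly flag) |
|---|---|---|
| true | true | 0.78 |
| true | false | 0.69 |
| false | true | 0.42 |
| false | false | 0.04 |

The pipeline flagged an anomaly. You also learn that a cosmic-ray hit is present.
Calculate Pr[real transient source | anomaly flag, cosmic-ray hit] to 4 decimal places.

Pr[real transient source | anomaly flag, cosmic-ray hit] ≈ 0.7156

Sum P(anomaly flag|·) weighted by the priors over both values of real transient source:
  P(anomaly flag | cosmic-ray hit) = 0.69·0.31 + 0.78·0.69
        = 0.213900 + 0.538200 = 0.752100
Configurations with real transient source contribute 0.538200, so
  P(real transient source | anomaly flag, cosmic-ray hit) = 0.538200 / 0.752100 ≈ 0.7156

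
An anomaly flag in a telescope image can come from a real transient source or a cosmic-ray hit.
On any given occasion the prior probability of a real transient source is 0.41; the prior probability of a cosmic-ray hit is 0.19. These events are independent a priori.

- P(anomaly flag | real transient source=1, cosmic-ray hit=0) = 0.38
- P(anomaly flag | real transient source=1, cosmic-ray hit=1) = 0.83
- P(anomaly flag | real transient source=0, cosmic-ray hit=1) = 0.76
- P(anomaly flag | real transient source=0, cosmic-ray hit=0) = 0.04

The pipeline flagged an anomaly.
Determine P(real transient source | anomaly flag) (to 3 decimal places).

P(real transient source | anomaly flag) ≈ 0.647

Weight on real transient source=true, given the evidence: 0.126198 + 0.064657 = 0.190855
Normalizer over all consistent configurations: 0.04·0.59·0.81 + 0.76·0.59·0.19 + 0.38·0.41·0.81 + 0.83·0.41·0.19 = 0.295167
P(real transient source | anomaly flag) = 0.190855/0.295167 ≈ 0.647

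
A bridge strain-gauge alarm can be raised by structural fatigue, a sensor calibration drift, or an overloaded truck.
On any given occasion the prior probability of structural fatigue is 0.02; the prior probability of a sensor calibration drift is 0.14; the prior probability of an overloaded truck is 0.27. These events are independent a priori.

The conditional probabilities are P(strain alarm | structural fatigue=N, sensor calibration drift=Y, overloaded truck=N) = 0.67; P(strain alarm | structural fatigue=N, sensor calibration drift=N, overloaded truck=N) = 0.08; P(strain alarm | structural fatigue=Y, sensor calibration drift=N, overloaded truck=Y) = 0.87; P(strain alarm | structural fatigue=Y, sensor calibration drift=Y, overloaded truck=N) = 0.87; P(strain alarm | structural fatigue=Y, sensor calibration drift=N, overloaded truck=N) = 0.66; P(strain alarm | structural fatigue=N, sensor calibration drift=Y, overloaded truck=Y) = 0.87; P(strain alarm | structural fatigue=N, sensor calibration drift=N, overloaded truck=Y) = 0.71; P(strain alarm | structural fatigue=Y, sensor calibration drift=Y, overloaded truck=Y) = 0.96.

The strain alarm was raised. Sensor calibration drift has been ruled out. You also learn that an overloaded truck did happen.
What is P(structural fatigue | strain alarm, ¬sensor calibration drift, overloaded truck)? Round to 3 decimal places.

P(strain alarm | ¬sensor calibration drift, overloaded truck) = 0.71×0.98 + 0.87×0.02 = 0.695800 + 0.017400 = 0.713200
The structural fatigue-present share is 0.87×0.02 = 0.017400.
P(structural fatigue | strain alarm, ¬sensor calibration drift, overloaded truck) = 0.017400 / 0.713200 ≈ 0.024

P(structural fatigue | strain alarm, ¬sensor calibration drift, overloaded truck) ≈ 0.024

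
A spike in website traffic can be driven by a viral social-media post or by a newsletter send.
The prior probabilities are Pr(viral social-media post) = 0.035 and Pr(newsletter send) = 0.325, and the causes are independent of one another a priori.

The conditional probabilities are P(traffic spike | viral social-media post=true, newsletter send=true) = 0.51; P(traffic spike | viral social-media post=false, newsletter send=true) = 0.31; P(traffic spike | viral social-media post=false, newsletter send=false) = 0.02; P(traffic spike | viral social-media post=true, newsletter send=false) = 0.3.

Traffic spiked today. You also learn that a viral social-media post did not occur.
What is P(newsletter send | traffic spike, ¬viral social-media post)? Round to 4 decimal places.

P(newsletter send | traffic spike, ¬viral social-media post) ≈ 0.8818

P(traffic spike | ¬viral social-media post) = 0.02·0.675 + 0.31·0.325 = 0.013500 + 0.100750 = 0.114250
Restricting to configurations with newsletter send present: 0.31·0.325 = 0.100750.
P(newsletter send | traffic spike, ¬viral social-media post) = 0.100750 / 0.114250 ≈ 0.8818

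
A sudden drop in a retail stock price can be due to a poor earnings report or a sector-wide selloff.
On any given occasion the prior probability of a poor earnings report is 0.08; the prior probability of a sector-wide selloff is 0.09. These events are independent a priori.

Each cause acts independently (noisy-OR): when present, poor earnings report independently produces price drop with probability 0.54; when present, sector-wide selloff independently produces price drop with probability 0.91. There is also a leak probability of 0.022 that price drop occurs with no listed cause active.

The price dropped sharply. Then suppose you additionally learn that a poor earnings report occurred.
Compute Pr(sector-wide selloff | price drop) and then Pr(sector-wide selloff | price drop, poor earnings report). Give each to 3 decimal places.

Under noisy-OR, P(price drop | causes) = 1 − (1−0.022)·∏(1−qᵢ) over the active causes.
Numerator (weight on configurations with sector-wide selloff): 0.075512 + 0.006908 = 0.082420
Denominator P(price drop): 0.022×0.92×0.91 + 0.91198×0.92×0.09 + 0.55012×0.08×0.91 + 0.959511×0.08×0.09 = 0.140887
Posterior = 0.082420 / 0.140887 ≈ 0.585

Now condition on the additional information:
For the numerator, keep only sector-wide selloff=true terms: 0.959511·0.09 = 0.086356
The normalizing constant is 0.55012·0.91 + 0.959511·0.09 = 0.586965
Posterior = 0.086356 / 0.586965 ≈ 0.147
— poor earnings report explains away the evidence for sector-wide selloff.

Pr(sector-wide selloff | price drop) ≈ 0.585; Pr(sector-wide selloff | price drop, poor earnings report) ≈ 0.147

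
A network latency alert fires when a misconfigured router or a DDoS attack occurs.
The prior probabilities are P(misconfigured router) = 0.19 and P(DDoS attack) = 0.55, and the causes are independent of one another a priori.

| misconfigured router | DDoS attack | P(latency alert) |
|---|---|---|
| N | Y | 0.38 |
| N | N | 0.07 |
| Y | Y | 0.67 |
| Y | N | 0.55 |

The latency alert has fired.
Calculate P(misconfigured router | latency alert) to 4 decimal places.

P(latency alert) = 0.07*0.81*0.45 + 0.38*0.81*0.55 + 0.55*0.19*0.45 + 0.67*0.19*0.55 = 0.025515 + 0.169290 + 0.047025 + 0.070015 = 0.311845
Restricting to configurations with misconfigured router present: 0.047025 + 0.070015 = 0.117040.
So P(misconfigured router | latency alert) = 0.117040/0.311845 ≈ 0.3753.

P(misconfigured router | latency alert) ≈ 0.3753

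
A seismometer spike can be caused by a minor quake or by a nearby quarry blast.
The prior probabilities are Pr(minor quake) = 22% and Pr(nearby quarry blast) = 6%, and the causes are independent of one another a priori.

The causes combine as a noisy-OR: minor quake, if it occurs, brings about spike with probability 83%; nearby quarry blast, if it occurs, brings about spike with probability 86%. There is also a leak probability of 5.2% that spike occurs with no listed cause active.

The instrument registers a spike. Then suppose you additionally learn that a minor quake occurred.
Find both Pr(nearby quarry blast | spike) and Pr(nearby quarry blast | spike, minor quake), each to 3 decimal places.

Under noisy-OR, P(spike | causes) = 1 − (1−0.052)·∏(1−qᵢ) over the active causes.
By total probability over the 4 (minor quake, nearby quarry blast) configurations:
  P(spike) = 0.052·0.78·0.94 + 0.86728·0.78·0.06 + 0.83884·0.22·0.94 + 0.977438·0.22·0.06
        = 0.038126 + 0.040589 + 0.173472 + 0.012902 = 0.265089
The terms with nearby quarry blast present sum to 0.053491, so
  P(nearby quarry blast | spike) = 0.053491 / 0.265089 ≈ 0.202

With the extra evidence:
P(spike | minor quake) = 0.83884·0.94 + 0.977438·0.06 = 0.788510 + 0.058646 = 0.847156
Of this, 0.058646 comes from 0.977438·0.06 (the nearby quarry blast=true cases).
So P(nearby quarry blast | spike, minor quake) = 0.058646/0.847156 ≈ 0.069.

Pr(nearby quarry blast | spike) ≈ 0.202; Pr(nearby quarry blast | spike, minor quake) ≈ 0.069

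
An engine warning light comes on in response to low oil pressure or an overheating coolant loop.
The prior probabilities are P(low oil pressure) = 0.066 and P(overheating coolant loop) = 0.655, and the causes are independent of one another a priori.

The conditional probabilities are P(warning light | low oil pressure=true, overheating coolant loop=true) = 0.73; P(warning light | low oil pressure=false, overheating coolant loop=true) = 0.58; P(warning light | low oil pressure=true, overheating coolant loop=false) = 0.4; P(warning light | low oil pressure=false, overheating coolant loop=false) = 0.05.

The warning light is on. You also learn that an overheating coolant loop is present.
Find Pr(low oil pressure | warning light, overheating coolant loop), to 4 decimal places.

Pr(low oil pressure | warning light, overheating coolant loop) ≈ 0.0817

Numerator (weight on configurations with low oil pressure): 0.73*0.066 = 0.048180
Normalizer over all consistent configurations: 0.58*0.934 + 0.73*0.066 = 0.589900
P(low oil pressure | warning light, overheating coolant loop) = 0.048180/0.589900 ≈ 0.0817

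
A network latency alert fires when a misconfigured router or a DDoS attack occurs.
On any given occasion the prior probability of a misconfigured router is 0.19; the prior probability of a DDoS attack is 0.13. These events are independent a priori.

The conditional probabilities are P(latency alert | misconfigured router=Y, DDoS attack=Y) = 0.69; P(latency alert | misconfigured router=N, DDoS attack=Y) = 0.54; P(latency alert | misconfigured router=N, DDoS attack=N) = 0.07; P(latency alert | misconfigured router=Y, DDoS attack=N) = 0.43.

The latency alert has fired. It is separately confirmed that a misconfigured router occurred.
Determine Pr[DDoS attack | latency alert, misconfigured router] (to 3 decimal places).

Sum P(latency alert|·) weighted by the priors over both values of DDoS attack:
  P(latency alert | misconfigured router) = 0.43×0.87 + 0.69×0.13
        = 0.374100 + 0.089700 = 0.463800
Configurations with DDoS attack contribute 0.089700, so
  P(DDoS attack | latency alert, misconfigured router) = 0.089700 / 0.463800 ≈ 0.193

Pr[DDoS attack | latency alert, misconfigured router] ≈ 0.193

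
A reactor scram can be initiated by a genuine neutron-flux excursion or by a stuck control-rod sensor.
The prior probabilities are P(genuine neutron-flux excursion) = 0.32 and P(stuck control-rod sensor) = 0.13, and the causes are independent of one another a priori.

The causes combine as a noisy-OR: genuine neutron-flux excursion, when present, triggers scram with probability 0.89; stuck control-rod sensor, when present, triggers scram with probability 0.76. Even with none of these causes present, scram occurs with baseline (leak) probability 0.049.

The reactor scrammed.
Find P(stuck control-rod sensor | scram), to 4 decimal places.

P(stuck control-rod sensor | scram) ≈ 0.2811

Under noisy-OR, P(scram | causes) = 1 − (1−0.049)·∏(1−qᵢ) over the active causes.
For the numerator, keep only stuck control-rod sensor=true terms: 0.068224 + 0.040556 = 0.108780
The normalizing constant is 0.049*0.68*0.87 + 0.77176*0.68*0.13 + 0.89539*0.32*0.87 + 0.974894*0.32*0.13 = 0.387045
P(stuck control-rod sensor | scram) = 0.108780/0.387045 ≈ 0.2811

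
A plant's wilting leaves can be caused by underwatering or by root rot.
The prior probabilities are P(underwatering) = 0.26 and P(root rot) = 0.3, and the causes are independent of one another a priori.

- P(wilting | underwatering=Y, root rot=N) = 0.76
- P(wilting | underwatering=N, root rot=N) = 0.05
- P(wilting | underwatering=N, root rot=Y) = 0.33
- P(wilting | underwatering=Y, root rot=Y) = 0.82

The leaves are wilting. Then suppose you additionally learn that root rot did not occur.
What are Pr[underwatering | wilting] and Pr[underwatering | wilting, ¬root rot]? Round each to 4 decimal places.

Weight on underwatering=true, given the evidence: 0.138320 + 0.063960 = 0.202280
Denominator P(wilting): 0.05·0.74·0.7 + 0.33·0.74·0.3 + 0.76·0.26·0.7 + 0.82·0.26·0.3 = 0.301440
P(underwatering | wilting) = 0.202280/0.301440 ≈ 0.6710

Now also conditioning on root rot≠true:
P(wilting | ¬root rot) = 0.05·0.74 + 0.76·0.26 = 0.037000 + 0.197600 = 0.234600
Of this, 0.197600 comes from 0.76·0.26 (the underwatering=true cases).
So P(underwatering | wilting, ¬root rot) = 0.197600/0.234600 ≈ 0.8423.
Ruling out root rot raises the posterior on underwatering — the flip side of explaining away.

Pr[underwatering | wilting] ≈ 0.6710; Pr[underwatering | wilting, ¬root rot] ≈ 0.8423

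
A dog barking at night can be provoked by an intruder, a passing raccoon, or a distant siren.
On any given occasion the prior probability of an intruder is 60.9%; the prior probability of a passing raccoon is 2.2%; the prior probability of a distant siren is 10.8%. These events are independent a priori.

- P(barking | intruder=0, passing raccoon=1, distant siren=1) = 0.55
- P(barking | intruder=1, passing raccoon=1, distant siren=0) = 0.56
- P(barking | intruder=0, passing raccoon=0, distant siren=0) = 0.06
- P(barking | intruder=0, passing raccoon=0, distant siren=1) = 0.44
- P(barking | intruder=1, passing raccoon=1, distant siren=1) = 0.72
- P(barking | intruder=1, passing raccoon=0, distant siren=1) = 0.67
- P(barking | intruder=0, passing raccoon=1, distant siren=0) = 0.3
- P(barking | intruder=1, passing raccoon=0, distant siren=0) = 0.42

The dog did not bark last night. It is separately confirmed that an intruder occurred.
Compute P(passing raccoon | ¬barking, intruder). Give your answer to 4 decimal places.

P(passing raccoon | ¬barking, intruder) ≈ 0.0169

P(¬barking | intruder) = 0.58·0.978·0.892 + 0.33·0.978·0.108 + 0.44·0.022·0.892 + 0.28·0.022·0.108 = 0.505978 + 0.034856 + 0.008635 + 0.000665 = 0.550134
Of this, 0.009300 comes from 0.008635 + 0.000665 (the passing raccoon=true cases).
Hence the posterior is 0.009300/0.550134 ≈ 0.0169.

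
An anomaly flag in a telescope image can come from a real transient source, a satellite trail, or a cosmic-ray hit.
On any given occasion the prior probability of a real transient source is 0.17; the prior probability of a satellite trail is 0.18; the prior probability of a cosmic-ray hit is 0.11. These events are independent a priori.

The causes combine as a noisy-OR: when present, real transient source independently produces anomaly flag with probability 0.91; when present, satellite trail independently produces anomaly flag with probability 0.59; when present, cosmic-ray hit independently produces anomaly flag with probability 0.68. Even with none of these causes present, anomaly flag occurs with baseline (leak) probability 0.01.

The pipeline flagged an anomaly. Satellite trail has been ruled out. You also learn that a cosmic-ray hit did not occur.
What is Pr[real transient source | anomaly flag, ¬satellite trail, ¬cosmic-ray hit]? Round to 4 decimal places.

Pr[real transient source | anomaly flag, ¬satellite trail, ¬cosmic-ray hit] ≈ 0.9491

Under noisy-OR, P(anomaly flag | causes) = 1 − (1−0.01)·∏(1−qᵢ) over the active causes.
P(anomaly flag | ¬satellite trail, ¬cosmic-ray hit) = 0.01*0.83 + 0.9109*0.17 = 0.008300 + 0.154853 = 0.163153
Of this, 0.154853 comes from 0.9109*0.17 (the real transient source=true cases).
Hence the posterior is 0.154853/0.163153 ≈ 0.9491.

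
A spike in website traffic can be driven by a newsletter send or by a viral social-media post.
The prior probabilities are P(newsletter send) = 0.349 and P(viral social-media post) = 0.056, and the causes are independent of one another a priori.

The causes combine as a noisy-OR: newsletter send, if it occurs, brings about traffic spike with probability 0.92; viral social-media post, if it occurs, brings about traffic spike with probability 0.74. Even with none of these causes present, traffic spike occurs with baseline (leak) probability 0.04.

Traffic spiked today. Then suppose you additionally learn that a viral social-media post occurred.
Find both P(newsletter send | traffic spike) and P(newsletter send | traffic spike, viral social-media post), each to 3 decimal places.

Under noisy-OR, P(traffic spike | causes) = 1 − (1−0.04)·∏(1−qᵢ) over the active causes.
P(traffic spike) = 0.04×0.651×0.944 + 0.7504×0.651×0.056 + 0.9232×0.349×0.944 + 0.980032×0.349×0.056 = 0.024582 + 0.027357 + 0.304154 + 0.019154 = 0.375247
Of this, 0.323308 comes from 0.304154 + 0.019154 (the newsletter send=true cases).
P(newsletter send | traffic spike) = 0.323308 / 0.375247 ≈ 0.862

Now condition on the additional information:
Numerator (weight on configurations with newsletter send): 0.980032·0.349 = 0.342031
Normalizer over all consistent configurations: 0.7504·0.651 + 0.980032·0.349 = 0.830541
P(newsletter send | traffic spike, viral social-media post) = 0.342031/0.830541 ≈ 0.412

P(newsletter send | traffic spike) ≈ 0.862; P(newsletter send | traffic spike, viral social-media post) ≈ 0.412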